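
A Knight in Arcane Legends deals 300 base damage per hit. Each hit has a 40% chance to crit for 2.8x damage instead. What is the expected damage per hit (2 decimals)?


E[dmg] = base * (1 + crit_chance * (crit_mult - 1))
cc as decimal = 40/100 = 0.4
cm - 1 = 2.8 - 1 = 1.8
Bonus factor = 0.4 * 1.8 = 0.72
Total multiplier = 1 + 0.72 = 1.72
Expected damage = 300 * 1.72 = 516.00

516.00 damage


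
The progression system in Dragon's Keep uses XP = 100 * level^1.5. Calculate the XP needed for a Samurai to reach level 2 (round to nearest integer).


XP = 100 * level^1.5
Substitute level = 2:
XP = 100 * 2^1.5
= 100 * 2.8284
= 283

283 XP


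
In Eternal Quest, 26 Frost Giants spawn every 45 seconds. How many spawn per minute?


Spawns per minute = count * (60 / interval)
= 26 * (60 / 45)
= 26 * 1.3333
= 34.67

34.67 per minute


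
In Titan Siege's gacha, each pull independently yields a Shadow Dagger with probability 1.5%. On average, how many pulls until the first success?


Expected pulls for a geometric distribution = 1/p = 100 / rate%
= 100 / 1.5
= 66.67

66.67 pulls


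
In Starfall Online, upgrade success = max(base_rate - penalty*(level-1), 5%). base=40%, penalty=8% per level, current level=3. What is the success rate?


raw_rate = 40 - 8 * (3 - 1)
= 40 - 8 * 2
= 40 - 16
= 24
Apply floor: max(24, 5) = 24%

24%


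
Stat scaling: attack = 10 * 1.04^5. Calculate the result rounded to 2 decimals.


value = base * growth^level
= 10 * 1.04^5
= 10 * 1.216653
= 12.17

12.17 attack


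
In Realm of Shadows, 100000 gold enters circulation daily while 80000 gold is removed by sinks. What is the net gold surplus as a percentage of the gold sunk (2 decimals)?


Net gold = 100000 - 80000 = 20000
Inflation rate = net / sunk * 100 = 20000 / 80000 * 100
= 0.25 * 100
= 25.00%

25.00%


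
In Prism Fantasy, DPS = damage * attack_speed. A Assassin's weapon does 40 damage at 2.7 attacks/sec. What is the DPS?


DPS = damage * attack_speed
= 40 * 2.7
= 108.0

108.0 DPS


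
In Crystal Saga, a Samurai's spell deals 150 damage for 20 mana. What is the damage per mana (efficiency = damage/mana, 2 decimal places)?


Efficiency = damage / mana
= 150 / 20
= 7.50

7.50 dmg/mana


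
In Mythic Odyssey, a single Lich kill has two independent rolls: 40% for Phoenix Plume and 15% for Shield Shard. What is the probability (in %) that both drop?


For independent events, P(both) = P(A) * P(B)
= 40% * 15%
= 600 / 100 %
= 6.0%

6.0%


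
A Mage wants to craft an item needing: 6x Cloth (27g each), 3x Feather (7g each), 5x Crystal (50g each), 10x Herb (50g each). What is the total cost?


Cost breakdown:
  Cloth: 6 * 27 = 162
  Feather: 3 * 7 = 21
  Crystal: 5 * 50 = 250
  Herb: 10 * 50 = 500
Total = 162 + 21 + 250 + 500 = 933

933 gold


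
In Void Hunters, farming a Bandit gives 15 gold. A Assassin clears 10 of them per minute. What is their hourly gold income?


Gold per minute = 15 * 10 = 150
Gold per hour = 150 * 60 = 9000

9000 gold/hour


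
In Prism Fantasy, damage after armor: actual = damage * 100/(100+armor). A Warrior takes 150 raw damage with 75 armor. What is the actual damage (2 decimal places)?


actual = 150 * 100 / (100 + 75)
= 150 * 100 / 175
= 15000 / 175
= 85.71

85.71 damage


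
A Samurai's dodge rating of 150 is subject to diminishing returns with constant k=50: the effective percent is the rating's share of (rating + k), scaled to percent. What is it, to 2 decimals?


effective% = rating / (rating + k) * 100
= 150 / (150 + 50) * 100
= 150 / 200 * 100
= 0.75 * 100
= 75.00%

75.00%


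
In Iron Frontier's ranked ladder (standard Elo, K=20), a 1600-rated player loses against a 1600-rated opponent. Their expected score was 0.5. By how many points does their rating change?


Elo update: delta = K * (S - Ea), where S = 0 (loses)
S - Ea = 0 - 0.5 = -0.5
Rating change = 20 * -0.5
= -10.00

-10.00 rating points


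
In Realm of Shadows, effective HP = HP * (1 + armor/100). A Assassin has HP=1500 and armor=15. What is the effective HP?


EHP = 1500 * (1 + 15/100)
= 1500 * (1 + 0.15)
= 1500 * 1.15
= 1725.0

1725.0 EHP


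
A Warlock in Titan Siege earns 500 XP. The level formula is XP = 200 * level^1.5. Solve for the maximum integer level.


XP = 200 * level^1.5, so level = (XP / 200)^(1/1.5)
= (500 / 200)^(1/1.5)
= 2.5^0.6667
= 1.842
Floor: level = 1

level 1


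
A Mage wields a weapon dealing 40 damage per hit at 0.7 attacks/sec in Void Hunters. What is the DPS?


DPS = damage * attack_speed
= 40 * 0.7
= 28.0

28.0 DPS


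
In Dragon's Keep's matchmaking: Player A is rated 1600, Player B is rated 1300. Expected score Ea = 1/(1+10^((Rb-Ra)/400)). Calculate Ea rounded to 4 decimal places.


Elo expected score: Ea = 1/(1 + 10^((Rb-Ra)/400))
Rb - Ra = 1300 - 1600 = -300
(Rb-Ra)/400 = -300/400 = -0.75
10^-0.75 = 0.177828
Ea = 1/(1 + 0.177828) = 1/1.177828 = 0.8490

0.8490


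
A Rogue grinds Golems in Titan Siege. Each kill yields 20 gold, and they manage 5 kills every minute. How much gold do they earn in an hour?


Gold per minute = 20 * 5 = 100
Gold per hour = 100 * 60 = 6000

6000 gold/hour


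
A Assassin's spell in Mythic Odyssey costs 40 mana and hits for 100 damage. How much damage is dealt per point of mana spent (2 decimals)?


Efficiency = damage / mana
= 100 / 40
= 2.50

2.50 dmg/mana


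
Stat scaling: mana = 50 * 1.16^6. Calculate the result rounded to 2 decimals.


value = base * growth^level
= 50 * 1.16^6
= 50 * 2.436396
= 121.82

121.82 mana


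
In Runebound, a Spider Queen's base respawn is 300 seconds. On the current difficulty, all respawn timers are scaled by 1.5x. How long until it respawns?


Respawn time = base * multiplier
= 300 * 1.5
= 450.0 seconds

450.0 seconds


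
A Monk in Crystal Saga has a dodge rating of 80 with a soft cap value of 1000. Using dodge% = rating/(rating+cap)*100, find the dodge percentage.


dodge% = 80 / (80 + 1000) * 100
= 80 / 1080 * 100
= 0.074074 * 100
= 7.41%

7.41%


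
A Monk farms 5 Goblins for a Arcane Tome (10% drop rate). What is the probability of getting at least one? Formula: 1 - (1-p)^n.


P(at least one) = 1 - P(none) = 1 - (1-p)^n
p = 10/100 = 0.1
1 - p = 0.9
(1 - p)^5 = 0.9^5 = 0.590490
P(at least one) = 1 - 0.590490 = 0.4095

0.4095


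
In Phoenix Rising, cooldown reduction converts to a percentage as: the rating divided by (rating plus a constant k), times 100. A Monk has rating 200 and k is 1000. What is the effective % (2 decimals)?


effective% = rating / (rating + k) * 100
= 200 / (200 + 1000) * 100
= 200 / 1200 * 100
= 0.166667 * 100
= 16.67%

16.67%


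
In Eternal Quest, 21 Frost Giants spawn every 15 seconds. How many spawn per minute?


Spawns per minute = count * (60 / interval)
= 21 * (60 / 15)
= 21 * 4.0
= 84.0

84.0 per minute


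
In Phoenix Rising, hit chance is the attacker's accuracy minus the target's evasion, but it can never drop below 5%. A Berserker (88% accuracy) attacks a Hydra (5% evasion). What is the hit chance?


accuracy - evasion = 88 - 5 = 83
Apply floor: max(83, 5) = 83
Hit chance = 83%

83%


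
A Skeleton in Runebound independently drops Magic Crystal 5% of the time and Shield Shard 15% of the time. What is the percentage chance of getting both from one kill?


For independent events, P(both) = P(A) * P(B)
= 5% * 15%
= 75 / 100 %
= 0.75%

0.75%


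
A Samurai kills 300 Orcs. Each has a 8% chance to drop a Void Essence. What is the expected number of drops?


Expected drops = kills * (drop_rate / 100)
= 300 * (8 / 100)
= 300 * 0.08
= 24.0

24.0 drops


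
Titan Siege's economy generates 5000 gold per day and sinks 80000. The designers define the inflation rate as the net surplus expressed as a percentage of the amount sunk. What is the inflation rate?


Net gold = 5000 - 80000 = -75000
Inflation rate = net / sunk * 100 = -75000 / 80000 * 100
= -0.9375 * 100
= -93.75%

-93.75%


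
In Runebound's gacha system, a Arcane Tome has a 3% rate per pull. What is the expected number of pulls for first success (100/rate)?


Expected pulls for a geometric distribution = 1/p = 100 / rate%
= 100 / 3
= 33.33

33.33 pulls


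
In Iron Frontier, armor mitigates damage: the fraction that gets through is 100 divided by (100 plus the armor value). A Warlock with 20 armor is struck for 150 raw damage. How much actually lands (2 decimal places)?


actual = 150 * 100 / (100 + 20)
= 150 * 100 / 120
= 15000 / 120
= 125.00

125.00 damage


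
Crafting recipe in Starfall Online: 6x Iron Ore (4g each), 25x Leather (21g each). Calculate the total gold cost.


Cost breakdown:
  Iron Ore: 6 * 4 = 24
  Leather: 25 * 21 = 525
Total = 24 + 525 = 549

549 gold


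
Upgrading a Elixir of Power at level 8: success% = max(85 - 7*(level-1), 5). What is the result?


raw_rate = 85 - 7 * (8 - 1)
= 85 - 7 * 7
= 85 - 49
= 36
Apply floor: max(36, 5) = 36%

36%


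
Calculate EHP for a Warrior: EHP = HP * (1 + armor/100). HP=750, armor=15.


EHP = 750 * (1 + 15/100)
= 750 * (1 + 0.15)
= 750 * 1.15
= 862.5

862.5 EHP


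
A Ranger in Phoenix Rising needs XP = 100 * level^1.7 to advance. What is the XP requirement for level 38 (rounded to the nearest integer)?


XP = 100 * level^1.7
Substitute level = 38:
XP = 100 * 38^1.7
= 100 * 484.8776
= 48488

48488 XP


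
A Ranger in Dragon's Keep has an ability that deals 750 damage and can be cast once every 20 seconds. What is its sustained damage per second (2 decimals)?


DPS = damage / cooldown
= 750 / 20
= 37.50

37.50 DPS


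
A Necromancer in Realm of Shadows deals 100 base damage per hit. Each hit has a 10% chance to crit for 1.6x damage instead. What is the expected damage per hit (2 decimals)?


E[dmg] = base * (1 + crit_chance * (crit_mult - 1))
cc as decimal = 10/100 = 0.1
cm - 1 = 1.6 - 1 = 0.6
Bonus factor = 0.1 * 0.6 = 0.06
Total multiplier = 1 + 0.06 = 1.06
Expected damage = 100 * 1.06 = 106.00

106.00 damage


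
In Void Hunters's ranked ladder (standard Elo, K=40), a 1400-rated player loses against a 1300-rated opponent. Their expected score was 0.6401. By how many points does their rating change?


Elo update: delta = K * (S - Ea), where S = 0 (loses)
S - Ea = 0 - 0.6401 = -0.6401
Rating change = 40 * -0.6401
= -25.60

-25.60 rating points


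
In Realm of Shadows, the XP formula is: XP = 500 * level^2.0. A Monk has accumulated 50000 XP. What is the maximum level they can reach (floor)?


XP = 500 * level^2.0, so level = (XP / 500)^(1/2.0)
= (50000 / 500)^(1/2.0)
= 100.0^0.5
= 10.0
Floor: level = 10

level 10


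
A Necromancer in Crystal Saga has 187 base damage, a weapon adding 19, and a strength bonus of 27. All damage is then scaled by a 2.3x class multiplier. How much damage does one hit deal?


Sum base + weapon + str = 187 + 19 + 27 = 233
Multiply by 2.3:
233 * 2.3 = 535.9

535.9 damage


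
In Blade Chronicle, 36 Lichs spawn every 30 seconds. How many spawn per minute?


Spawns per minute = count * (60 / interval)
= 36 * (60 / 30)
= 36 * 2.0
= 72.0

72.0 per minute


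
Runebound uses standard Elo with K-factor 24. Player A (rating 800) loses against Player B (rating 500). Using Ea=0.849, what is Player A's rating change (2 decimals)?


Elo update: delta = K * (S - Ea), where S = 0 (loses)
S - Ea = 0 - 0.849 = -0.849
Rating change = 24 * -0.849
= -20.38

-20.38 rating points


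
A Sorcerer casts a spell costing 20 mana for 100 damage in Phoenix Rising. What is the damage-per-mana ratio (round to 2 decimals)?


Efficiency = damage / mana
= 100 / 20
= 5.00

5.00 dmg/mana


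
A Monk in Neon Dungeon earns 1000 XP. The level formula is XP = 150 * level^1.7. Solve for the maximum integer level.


XP = 150 * level^1.7, so level = (XP / 150)^(1/1.7)
= (1000 / 150)^(1/1.7)
= 6.6667^0.5882
= 3.0525
Floor: level = 3

level 3


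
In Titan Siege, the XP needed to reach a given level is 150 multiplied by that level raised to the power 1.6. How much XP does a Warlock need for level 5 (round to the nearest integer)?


XP = 150 * level^1.6
Substitute level = 5:
XP = 150 * 5^1.6
= 150 * 13.1326
= 1970

1970 XP


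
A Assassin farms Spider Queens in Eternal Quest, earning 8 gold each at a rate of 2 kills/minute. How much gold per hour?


Gold per minute = 8 * 2 = 16
Gold per hour = 16 * 60 = 960

960 gold/hour


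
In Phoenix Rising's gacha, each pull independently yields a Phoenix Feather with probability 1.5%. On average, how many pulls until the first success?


Expected pulls for a geometric distribution = 1/p = 100 / rate%
= 100 / 1.5
= 66.67

66.67 pulls


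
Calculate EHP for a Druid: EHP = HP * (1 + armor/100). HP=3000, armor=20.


EHP = 3000 * (1 + 20/100)
= 3000 * (1 + 0.2)
= 3000 * 1.2
= 3600.0

3600.0 EHP


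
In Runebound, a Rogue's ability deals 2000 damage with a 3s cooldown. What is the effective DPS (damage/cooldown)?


DPS = damage / cooldown
= 2000 / 3
= 666.67

666.67 DPS


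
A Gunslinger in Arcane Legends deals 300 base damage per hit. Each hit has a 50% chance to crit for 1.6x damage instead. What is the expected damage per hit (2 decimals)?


E[dmg] = base * (1 + crit_chance * (crit_mult - 1))
cc as decimal = 50/100 = 0.5
cm - 1 = 1.6 - 1 = 0.6
Bonus factor = 0.5 * 0.6 = 0.3
Total multiplier = 1 + 0.3 = 1.3
Expected damage = 300 * 1.3 = 390.00

390.00 damage


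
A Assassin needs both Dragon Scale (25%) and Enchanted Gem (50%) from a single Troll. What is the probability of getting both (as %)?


For independent events, P(both) = P(A) * P(B)
= 25% * 50%
= 1250 / 100 %
= 12.5%

12.5%


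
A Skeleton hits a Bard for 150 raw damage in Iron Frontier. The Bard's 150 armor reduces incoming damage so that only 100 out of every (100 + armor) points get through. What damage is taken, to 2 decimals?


actual = 150 * 100 / (100 + 150)
= 150 * 100 / 250
= 15000 / 250
= 60.00

60.00 damage


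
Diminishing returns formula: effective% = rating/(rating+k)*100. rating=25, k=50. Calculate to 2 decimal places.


effective% = rating / (rating + k) * 100
= 25 / (25 + 50) * 100
= 25 / 75 * 100
= 0.333333 * 100
= 33.33%

33.33%


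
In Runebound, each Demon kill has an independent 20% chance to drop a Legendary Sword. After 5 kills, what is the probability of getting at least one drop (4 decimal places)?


P(at least one) = 1 - P(none) = 1 - (1-p)^n
p = 20/100 = 0.2
1 - p = 0.8
(1 - p)^5 = 0.8^5 = 0.327680
P(at least one) = 1 - 0.327680 = 0.6723

0.6723


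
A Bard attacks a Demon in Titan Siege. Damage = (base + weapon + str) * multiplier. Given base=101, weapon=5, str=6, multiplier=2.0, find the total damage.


Sum base + weapon + str = 101 + 5 + 6 = 112
Multiply by 2.0:
112 * 2.0 = 224.0

224.0 damage


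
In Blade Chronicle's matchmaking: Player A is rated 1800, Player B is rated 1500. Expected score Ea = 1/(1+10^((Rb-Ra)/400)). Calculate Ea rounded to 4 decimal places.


Elo expected score: Ea = 1/(1 + 10^((Rb-Ra)/400))
Rb - Ra = 1500 - 1800 = -300
(Rb-Ra)/400 = -300/400 = -0.75
10^-0.75 = 0.177828
Ea = 1/(1 + 0.177828) = 1/1.177828 = 0.8490

0.8490


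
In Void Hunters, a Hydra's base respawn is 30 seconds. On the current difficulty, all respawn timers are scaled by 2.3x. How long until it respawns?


Respawn time = base * multiplier
= 30 * 2.3
= 69.0 seconds

69.0 seconds


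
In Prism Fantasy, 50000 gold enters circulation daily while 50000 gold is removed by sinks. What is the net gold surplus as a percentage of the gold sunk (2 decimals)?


Net gold = 50000 - 50000 = 0
Inflation rate = net / sunk * 100 = 0 / 50000 * 100
= 0.0 * 100
= 0.00%

0.00%


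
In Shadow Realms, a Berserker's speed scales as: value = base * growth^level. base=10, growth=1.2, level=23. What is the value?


value = base * growth^level
= 10 * 1.2^23
= 10 * 66.247373
= 662.47

662.47 speed


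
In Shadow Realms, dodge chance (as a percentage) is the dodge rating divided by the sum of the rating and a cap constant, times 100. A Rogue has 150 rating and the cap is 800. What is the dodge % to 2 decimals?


dodge% = 150 / (150 + 800) * 100
= 150 / 950 * 100
= 0.157895 * 100
= 15.79%

15.79%


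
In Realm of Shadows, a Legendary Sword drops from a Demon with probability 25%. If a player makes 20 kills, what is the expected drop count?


Expected drops = kills * (drop_rate / 100)
= 20 * (25 / 100)
= 20 * 0.25
= 5.0

5.0 drops


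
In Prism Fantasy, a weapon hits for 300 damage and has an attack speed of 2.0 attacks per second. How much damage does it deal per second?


DPS = damage * attack_speed
= 300 * 2.0
= 600.0

600.0 DPS


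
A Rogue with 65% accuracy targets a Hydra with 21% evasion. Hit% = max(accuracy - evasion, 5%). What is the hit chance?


accuracy - evasion = 65 - 21 = 44
Apply floor: max(44, 5) = 44
Hit chance = 44%

44%


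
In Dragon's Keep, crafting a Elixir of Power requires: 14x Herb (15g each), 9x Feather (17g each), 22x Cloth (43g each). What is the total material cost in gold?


Cost breakdown:
  Herb: 14 * 15 = 210
  Feather: 9 * 17 = 153
  Cloth: 22 * 43 = 946
Total = 210 + 153 + 946 = 1309

1309 gold


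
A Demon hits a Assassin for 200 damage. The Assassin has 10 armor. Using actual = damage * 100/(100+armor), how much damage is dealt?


actual = 200 * 100 / (100 + 10)
= 200 * 100 / 110
= 20000 / 110
= 181.82

181.82 damage


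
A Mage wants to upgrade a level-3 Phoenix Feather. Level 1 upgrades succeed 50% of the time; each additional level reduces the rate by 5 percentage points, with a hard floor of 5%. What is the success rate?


raw_rate = 50 - 5 * (3 - 1)
= 50 - 5 * 2
= 50 - 10
= 40
Apply floor: max(40, 5) = 40%

40%


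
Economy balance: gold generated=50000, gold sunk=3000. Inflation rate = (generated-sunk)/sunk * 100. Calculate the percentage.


Net gold = 50000 - 3000 = 47000
Inflation rate = net / sunk * 100 = 47000 / 3000 * 100
= 15.666667 * 100
= 1566.67%

1566.67%


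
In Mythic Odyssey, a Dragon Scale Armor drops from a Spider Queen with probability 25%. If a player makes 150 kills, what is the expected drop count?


Expected drops = kills * (drop_rate / 100)
= 150 * (25 / 100)
= 150 * 0.25
= 37.5

37.5 drops


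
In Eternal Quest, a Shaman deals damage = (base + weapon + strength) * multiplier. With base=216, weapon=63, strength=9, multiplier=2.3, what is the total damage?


Sum base + weapon + str = 216 + 63 + 9 = 288
Multiply by 2.3:
288 * 2.3 = 662.4

662.4 damage


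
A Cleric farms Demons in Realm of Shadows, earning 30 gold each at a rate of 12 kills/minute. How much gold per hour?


Gold per minute = 30 * 12 = 360
Gold per hour = 360 * 60 = 21600

21600 gold/hour


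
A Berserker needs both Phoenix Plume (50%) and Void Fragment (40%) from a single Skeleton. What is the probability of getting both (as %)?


For independent events, P(both) = P(A) * P(B)
= 50% * 40%
= 2000 / 100 %
= 20.0%

20.0%


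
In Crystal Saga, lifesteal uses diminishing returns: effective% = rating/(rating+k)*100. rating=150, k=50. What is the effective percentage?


effective% = rating / (rating + k) * 100
= 150 / (150 + 50) * 100
= 150 / 200 * 100
= 0.75 * 100
= 75.00%

75.00%


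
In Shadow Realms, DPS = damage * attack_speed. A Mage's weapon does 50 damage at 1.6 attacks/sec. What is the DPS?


DPS = damage * attack_speed
= 50 * 1.6
= 80.0

80.0 DPS


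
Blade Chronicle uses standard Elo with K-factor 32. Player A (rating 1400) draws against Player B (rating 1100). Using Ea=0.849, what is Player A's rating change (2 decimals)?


Elo update: delta = K * (S - Ea), where S = 0.5 (draws)
S - Ea = 0.5 - 0.849 = -0.349
Rating change = 32 * -0.349
= -11.17

-11.17 rating points


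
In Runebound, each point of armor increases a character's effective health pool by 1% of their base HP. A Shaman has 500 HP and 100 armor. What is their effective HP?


EHP = 500 * (1 + 100/100)
= 500 * (1 + 1.0)
= 500 * 2.0
= 1000.0

1000.0 EHP


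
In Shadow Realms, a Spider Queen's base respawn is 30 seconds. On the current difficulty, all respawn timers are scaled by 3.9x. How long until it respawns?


Respawn time = base * multiplier
= 30 * 3.9
= 117.0 seconds

117.0 seconds


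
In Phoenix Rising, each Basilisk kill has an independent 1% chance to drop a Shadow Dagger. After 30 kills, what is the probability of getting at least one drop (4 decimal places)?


P(at least one) = 1 - P(none) = 1 - (1-p)^n
p = 1/100 = 0.01
1 - p = 0.99
(1 - p)^30 = 0.99^30 = 0.739700
P(at least one) = 1 - 0.739700 = 0.2603

0.2603


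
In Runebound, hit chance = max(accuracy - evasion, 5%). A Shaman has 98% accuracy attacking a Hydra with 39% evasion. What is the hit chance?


accuracy - evasion = 98 - 39 = 59
Apply floor: max(59, 5) = 59
Hit chance = 59%

59%


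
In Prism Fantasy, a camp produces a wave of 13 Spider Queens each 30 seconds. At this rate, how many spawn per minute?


Spawns per minute = count * (60 / interval)
= 13 * (60 / 30)
= 13 * 2.0
= 26.0

26.0 per minute


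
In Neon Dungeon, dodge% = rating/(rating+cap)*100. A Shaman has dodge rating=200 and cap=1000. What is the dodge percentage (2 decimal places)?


dodge% = 200 / (200 + 1000) * 100
= 200 / 1200 * 100
= 0.166667 * 100
= 16.67%

16.67%


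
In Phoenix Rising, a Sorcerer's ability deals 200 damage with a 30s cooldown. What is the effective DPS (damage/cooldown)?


DPS = damage / cooldown
= 200 / 30
= 6.67

6.67 DPS


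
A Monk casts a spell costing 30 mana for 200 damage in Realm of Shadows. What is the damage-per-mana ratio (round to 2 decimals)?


Efficiency = damage / mana
= 200 / 30
= 6.67

6.67 dmg/mana


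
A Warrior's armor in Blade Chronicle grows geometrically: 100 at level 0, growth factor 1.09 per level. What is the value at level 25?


value = base * growth^level
= 100 * 1.09^25
= 100 * 8.623081
= 862.31

862.31 armor


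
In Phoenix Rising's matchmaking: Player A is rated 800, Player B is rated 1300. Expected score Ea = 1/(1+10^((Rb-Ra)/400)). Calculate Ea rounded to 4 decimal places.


Elo expected score: Ea = 1/(1 + 10^((Rb-Ra)/400))
Rb - Ra = 1300 - 800 = 500
(Rb-Ra)/400 = 500/400 = 1.25
10^1.25 = 17.782794
Ea = 1/(1 + 17.782794) = 1/18.782794 = 0.0532

0.0532


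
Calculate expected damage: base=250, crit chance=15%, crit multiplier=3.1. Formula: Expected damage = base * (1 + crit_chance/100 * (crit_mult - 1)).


E[dmg] = base * (1 + crit_chance * (crit_mult - 1))
cc as decimal = 15/100 = 0.15
cm - 1 = 3.1 - 1 = 2.1
Bonus factor = 0.15 * 2.1 = 0.315
Total multiplier = 1 + 0.315 = 1.315
Expected damage = 250 * 1.315 = 328.75

328.75 damage


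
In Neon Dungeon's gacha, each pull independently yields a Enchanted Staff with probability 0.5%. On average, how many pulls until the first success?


Expected pulls for a geometric distribution = 1/p = 100 / rate%
= 100 / 0.5
= 200.0

200.0 pulls


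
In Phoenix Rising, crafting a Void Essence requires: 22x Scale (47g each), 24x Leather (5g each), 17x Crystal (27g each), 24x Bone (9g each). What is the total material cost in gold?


Cost breakdown:
  Scale: 22 * 47 = 1034
  Leather: 24 * 5 = 120
  Crystal: 17 * 27 = 459
  Bone: 24 * 9 = 216
Total = 1034 + 120 + 459 + 216 = 1829

1829 gold


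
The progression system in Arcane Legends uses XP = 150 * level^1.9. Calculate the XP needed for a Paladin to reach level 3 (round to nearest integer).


XP = 150 * level^1.9
Substitute level = 3:
XP = 150 * 3^1.9
= 150 * 8.0636
= 1210

1210 XP


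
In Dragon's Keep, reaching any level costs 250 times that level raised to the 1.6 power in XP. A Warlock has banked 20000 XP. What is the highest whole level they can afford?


XP = 250 * level^1.6, so level = (XP / 250)^(1/1.6)
= (20000 / 250)^(1/1.6)
= 80.0^0.625
= 15.4679
Floor: level = 15

level 15


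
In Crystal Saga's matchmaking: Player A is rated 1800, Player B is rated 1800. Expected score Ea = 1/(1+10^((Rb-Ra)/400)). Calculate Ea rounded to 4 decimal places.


Elo expected score: Ea = 1/(1 + 10^((Rb-Ra)/400))
Rb - Ra = 1800 - 1800 = 0
(Rb-Ra)/400 = 0/400 = 0.0
10^0.0 = 1.0
Ea = 1/(1 + 1.0) = 1/2.0 = 0.5000

0.5000


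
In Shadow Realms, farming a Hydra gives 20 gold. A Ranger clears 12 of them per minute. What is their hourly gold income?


Gold per minute = 20 * 12 = 240
Gold per hour = 240 * 60 = 14400

14400 gold/hour


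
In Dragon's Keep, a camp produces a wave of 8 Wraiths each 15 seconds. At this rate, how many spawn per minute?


Spawns per minute = count * (60 / interval)
= 8 * (60 / 15)
= 8 * 4.0
= 32.0

32.0 per minute


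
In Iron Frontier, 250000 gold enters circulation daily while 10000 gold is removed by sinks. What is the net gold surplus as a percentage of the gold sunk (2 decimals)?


Net gold = 250000 - 10000 = 240000
Inflation rate = net / sunk * 100 = 240000 / 10000 * 100
= 24.0 * 100
= 2400.00%

2400.00%


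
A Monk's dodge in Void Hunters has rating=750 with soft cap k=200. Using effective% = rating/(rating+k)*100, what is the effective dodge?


effective% = rating / (rating + k) * 100
= 750 / (750 + 200) * 100
= 750 / 950 * 100
= 0.789474 * 100
= 78.95%

78.95%


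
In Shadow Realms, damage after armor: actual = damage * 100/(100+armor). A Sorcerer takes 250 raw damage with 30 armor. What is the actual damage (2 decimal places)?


actual = 250 * 100 / (100 + 30)
= 250 * 100 / 130
= 25000 / 130
= 192.31

192.31 damage


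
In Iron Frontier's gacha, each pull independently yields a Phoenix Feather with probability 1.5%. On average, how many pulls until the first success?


Expected pulls for a geometric distribution = 1/p = 100 / rate%
= 100 / 1.5
= 66.67

66.67 pulls


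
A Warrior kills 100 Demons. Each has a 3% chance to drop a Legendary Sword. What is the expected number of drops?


Expected drops = kills * (drop_rate / 100)
= 100 * (3 / 100)
= 100 * 0.03
= 3.0

3.0 drops


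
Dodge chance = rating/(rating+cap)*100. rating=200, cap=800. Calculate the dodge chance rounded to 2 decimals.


dodge% = 200 / (200 + 800) * 100
= 200 / 1000 * 100
= 0.2 * 100
= 20.00%

20.00%


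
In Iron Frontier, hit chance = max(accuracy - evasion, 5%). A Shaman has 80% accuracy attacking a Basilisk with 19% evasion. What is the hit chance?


accuracy - evasion = 80 - 19 = 61
Apply floor: max(61, 5) = 61
Hit chance = 61%

61%


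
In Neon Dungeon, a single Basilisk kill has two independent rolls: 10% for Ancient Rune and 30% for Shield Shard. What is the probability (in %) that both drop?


For independent events, P(both) = P(A) * P(B)
= 10% * 30%
= 300 / 100 %
= 3.0%

3.0%


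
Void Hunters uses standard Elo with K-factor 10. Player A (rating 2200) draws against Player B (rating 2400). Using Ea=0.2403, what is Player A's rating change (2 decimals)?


Elo update: delta = K * (S - Ea), where S = 0.5 (draws)
S - Ea = 0.5 - 0.2403 = 0.2597
Rating change = 10 * 0.2597
= 2.60

2.60 rating points


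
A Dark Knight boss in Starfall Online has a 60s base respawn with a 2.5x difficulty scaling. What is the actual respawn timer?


Respawn time = base * multiplier
= 60 * 2.5
= 150.0 seconds

150.0 seconds


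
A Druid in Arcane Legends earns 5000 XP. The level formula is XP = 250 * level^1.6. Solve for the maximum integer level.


XP = 250 * level^1.6, so level = (XP / 250)^(1/1.6)
= (5000 / 250)^(1/1.6)
= 20.0^0.625
= 6.5034
Floor: level = 6

level 6


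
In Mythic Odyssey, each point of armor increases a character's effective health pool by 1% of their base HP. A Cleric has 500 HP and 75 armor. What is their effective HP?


EHP = 500 * (1 + 75/100)
= 500 * (1 + 0.75)
= 500 * 1.75
= 875.0

875.0 EHP


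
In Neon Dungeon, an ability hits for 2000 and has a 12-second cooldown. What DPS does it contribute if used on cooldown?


DPS = damage / cooldown
= 2000 / 12
= 166.67

166.67 DPS


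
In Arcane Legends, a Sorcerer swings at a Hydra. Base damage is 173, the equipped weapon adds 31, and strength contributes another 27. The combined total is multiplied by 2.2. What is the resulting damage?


Sum base + weapon + str = 173 + 31 + 27 = 231
Multiply by 2.2:
231 * 2.2 = 508.2

508.2 damage


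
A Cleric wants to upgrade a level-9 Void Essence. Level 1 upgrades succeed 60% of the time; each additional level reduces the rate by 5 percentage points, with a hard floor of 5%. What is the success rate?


raw_rate = 60 - 5 * (9 - 1)
= 60 - 5 * 8
= 60 - 40
= 20
Apply floor: max(20, 5) = 20%

20%


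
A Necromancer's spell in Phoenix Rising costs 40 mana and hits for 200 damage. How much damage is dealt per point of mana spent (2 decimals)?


Efficiency = damage / mana
= 200 / 40
= 5.00

5.00 dmg/mana


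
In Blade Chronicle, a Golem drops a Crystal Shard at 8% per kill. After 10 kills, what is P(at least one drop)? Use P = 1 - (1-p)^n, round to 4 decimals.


P(at least one) = 1 - P(none) = 1 - (1-p)^n
p = 8/100 = 0.08
1 - p = 0.92
(1 - p)^10 = 0.92^10 = 0.434388
P(at least one) = 1 - 0.434388 = 0.5656

0.5656


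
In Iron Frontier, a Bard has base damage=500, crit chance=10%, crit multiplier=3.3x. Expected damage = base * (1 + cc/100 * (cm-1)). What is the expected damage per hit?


E[dmg] = base * (1 + crit_chance * (crit_mult - 1))
cc as decimal = 10/100 = 0.1
cm - 1 = 3.3 - 1 = 2.3
Bonus factor = 0.1 * 2.3 = 0.23
Total multiplier = 1 + 0.23 = 1.23
Expected damage = 500 * 1.23 = 615.00

615.00 damage


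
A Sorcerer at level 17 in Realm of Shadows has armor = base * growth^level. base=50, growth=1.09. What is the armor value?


value = base * growth^level
= 50 * 1.09^17
= 50 * 4.327633
= 216.38

216.38 armor


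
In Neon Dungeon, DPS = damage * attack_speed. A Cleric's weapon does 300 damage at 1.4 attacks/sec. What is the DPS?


DPS = damage * attack_speed
= 300 * 1.4
= 420.0

420.0 DPS


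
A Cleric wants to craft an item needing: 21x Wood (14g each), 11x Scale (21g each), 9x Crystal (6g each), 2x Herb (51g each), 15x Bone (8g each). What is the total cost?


Cost breakdown:
  Wood: 21 * 14 = 294
  Scale: 11 * 21 = 231
  Crystal: 9 * 6 = 54
  Herb: 2 * 51 = 102
  Bone: 15 * 8 = 120
Total = 294 + 231 + 54 + 102 + 120 = 801

801 gold


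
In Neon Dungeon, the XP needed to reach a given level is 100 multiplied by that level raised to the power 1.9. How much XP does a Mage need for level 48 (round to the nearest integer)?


XP = 100 * level^1.9
Substitute level = 48:
XP = 100 * 48^1.9
= 100 * 1564.438
= 156444

156444 XP


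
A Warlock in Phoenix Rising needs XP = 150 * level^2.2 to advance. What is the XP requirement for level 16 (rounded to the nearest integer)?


XP = 150 * level^2.2
Substitute level = 16:
XP = 150 * 16^2.2
= 150 * 445.7219
= 66858

66858 XP


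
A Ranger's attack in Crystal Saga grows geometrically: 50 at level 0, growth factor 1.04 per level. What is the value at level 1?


value = base * growth^level
= 50 * 1.04^1
= 50 * 1.04
= 52.00

52.00 attack


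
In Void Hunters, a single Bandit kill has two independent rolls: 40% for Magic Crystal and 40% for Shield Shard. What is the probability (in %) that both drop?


For independent events, P(both) = P(A) * P(B)
= 40% * 40%
= 1600 / 100 %
= 16.0%

16.0%


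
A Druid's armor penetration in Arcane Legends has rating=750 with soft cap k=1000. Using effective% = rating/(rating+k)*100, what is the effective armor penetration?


effective% = rating / (rating + k) * 100
= 750 / (750 + 1000) * 100
= 750 / 1750 * 100
= 0.428571 * 100
= 42.86%

42.86%


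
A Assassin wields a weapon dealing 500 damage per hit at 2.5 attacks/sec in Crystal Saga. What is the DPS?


DPS = damage * attack_speed
= 500 * 2.5
= 1250.0

1250.0 DPS


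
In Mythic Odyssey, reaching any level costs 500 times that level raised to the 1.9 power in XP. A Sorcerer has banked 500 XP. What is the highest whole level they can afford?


XP = 500 * level^1.9, so level = (XP / 500)^(1/1.9)
= (500 / 500)^(1/1.9)
= 1.0^0.5263
= 1.0
Floor: level = 1

level 1


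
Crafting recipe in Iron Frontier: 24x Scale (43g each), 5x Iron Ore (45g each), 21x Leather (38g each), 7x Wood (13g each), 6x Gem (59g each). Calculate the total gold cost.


Cost breakdown:
  Scale: 24 * 43 = 1032
  Iron Ore: 5 * 45 = 225
  Leather: 21 * 38 = 798
  Wood: 7 * 13 = 91
  Gem: 6 * 59 = 354
Total = 1032 + 225 + 798 + 91 + 354 = 2500

2500 gold


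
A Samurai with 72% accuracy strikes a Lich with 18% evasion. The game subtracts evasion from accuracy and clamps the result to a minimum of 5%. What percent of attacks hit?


accuracy - evasion = 72 - 18 = 54
Apply floor: max(54, 5) = 54
Hit chance = 54%

54%


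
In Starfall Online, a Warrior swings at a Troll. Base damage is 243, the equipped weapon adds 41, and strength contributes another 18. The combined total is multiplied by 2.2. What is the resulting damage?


Sum base + weapon + str = 243 + 41 + 18 = 302
Multiply by 2.2:
302 * 2.2 = 664.4

664.4 damage


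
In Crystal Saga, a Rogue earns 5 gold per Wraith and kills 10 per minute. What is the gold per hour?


Gold per minute = 5 * 10 = 50
Gold per hour = 50 * 60 = 3000

3000 gold/hour


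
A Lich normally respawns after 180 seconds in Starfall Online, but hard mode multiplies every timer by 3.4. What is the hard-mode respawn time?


Respawn time = base * multiplier
= 180 * 3.4
= 612.0 seconds

612.0 seconds


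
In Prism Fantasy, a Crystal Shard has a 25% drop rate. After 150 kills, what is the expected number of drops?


Expected drops = kills * (drop_rate / 100)
= 150 * (25 / 100)
= 150 * 0.25
= 37.5

37.5 drops


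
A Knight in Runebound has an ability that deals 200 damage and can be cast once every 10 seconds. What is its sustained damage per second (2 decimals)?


DPS = damage / cooldown
= 200 / 10
= 20.00

20.00 DPS


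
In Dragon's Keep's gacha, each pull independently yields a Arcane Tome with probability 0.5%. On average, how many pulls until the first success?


Expected pulls for a geometric distribution = 1/p = 100 / rate%
= 100 / 0.5
= 200.0

200.0 pulls


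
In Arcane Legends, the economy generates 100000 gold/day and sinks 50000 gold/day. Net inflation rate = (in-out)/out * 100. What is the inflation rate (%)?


Net gold = 100000 - 50000 = 50000
Inflation rate = net / sunk * 100 = 50000 / 50000 * 100
= 1.0 * 100
= 100.00%

100.00%


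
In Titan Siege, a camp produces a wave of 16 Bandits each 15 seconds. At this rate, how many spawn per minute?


Spawns per minute = count * (60 / interval)
= 16 * (60 / 15)
= 16 * 4.0
= 64.0

64.0 per minute


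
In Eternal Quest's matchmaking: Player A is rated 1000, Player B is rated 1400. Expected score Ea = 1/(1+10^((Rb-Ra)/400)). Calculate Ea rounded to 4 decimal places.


Elo expected score: Ea = 1/(1 + 10^((Rb-Ra)/400))
Rb - Ra = 1400 - 1000 = 400
(Rb-Ra)/400 = 400/400 = 1.0
10^1.0 = 10.0
Ea = 1/(1 + 10.0) = 1/11.0 = 0.0909

0.0909


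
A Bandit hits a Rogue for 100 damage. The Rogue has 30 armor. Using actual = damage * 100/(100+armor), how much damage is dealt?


actual = 100 * 100 / (100 + 30)
= 100 * 100 / 130
= 10000 / 130
= 76.92

76.92 damage


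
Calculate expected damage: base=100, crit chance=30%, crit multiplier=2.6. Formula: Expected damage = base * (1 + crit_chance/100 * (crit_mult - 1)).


E[dmg] = base * (1 + crit_chance * (crit_mult - 1))
cc as decimal = 30/100 = 0.3
cm - 1 = 2.6 - 1 = 1.6
Bonus factor = 0.3 * 1.6 = 0.48
Total multiplier = 1 + 0.48 = 1.48
Expected damage = 100 * 1.48 = 148.00

148.00 damage


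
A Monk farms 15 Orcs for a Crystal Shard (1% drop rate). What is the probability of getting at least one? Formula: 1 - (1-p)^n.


P(at least one) = 1 - P(none) = 1 - (1-p)^n
p = 1/100 = 0.01
1 - p = 0.99
(1 - p)^15 = 0.99^15 = 0.860058
P(at least one) = 1 - 0.860058 = 0.1399

0.1399


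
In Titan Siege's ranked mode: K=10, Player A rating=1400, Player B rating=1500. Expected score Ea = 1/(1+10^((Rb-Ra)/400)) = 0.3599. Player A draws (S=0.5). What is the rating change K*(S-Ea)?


Elo update: delta = K * (S - Ea), where S = 0.5 (draws)
S - Ea = 0.5 - 0.3599 = 0.1401
Rating change = 10 * 0.1401
= 1.40

1.40 rating points


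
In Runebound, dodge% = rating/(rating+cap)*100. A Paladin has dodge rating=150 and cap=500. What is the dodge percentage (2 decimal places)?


dodge% = 150 / (150 + 500) * 100
= 150 / 650 * 100
= 0.230769 * 100
= 23.08%

23.08%


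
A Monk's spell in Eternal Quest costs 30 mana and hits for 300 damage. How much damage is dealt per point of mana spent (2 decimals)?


Efficiency = damage / mana
= 300 / 30
= 10.00

10.00 dmg/mana


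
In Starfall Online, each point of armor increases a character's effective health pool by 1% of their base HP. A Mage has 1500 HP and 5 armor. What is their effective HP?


EHP = 1500 * (1 + 5/100)
= 1500 * (1 + 0.05)
= 1500 * 1.05
= 1575.0

1575.0 EHP


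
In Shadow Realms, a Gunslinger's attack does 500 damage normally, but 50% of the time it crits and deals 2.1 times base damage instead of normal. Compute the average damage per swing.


E[dmg] = base * (1 + crit_chance * (crit_mult - 1))
cc as decimal = 50/100 = 0.5
cm - 1 = 2.1 - 1 = 1.1
Bonus factor = 0.5 * 1.1 = 0.55
Total multiplier = 1 + 0.55 = 1.55
Expected damage = 500 * 1.55 = 775.00

775.00 damage


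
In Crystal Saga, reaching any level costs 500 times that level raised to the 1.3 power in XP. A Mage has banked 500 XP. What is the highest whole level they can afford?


XP = 500 * level^1.3, so level = (XP / 500)^(1/1.3)
= (500 / 500)^(1/1.3)
= 1.0^0.7692
= 1.0
Floor: level = 1

level 1


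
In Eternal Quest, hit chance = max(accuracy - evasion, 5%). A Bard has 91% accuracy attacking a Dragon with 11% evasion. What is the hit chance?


accuracy - evasion = 91 - 11 = 80
Apply floor: max(80, 5) = 80
Hit chance = 80%

80%


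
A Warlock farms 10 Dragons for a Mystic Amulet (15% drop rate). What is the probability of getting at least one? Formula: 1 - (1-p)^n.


P(at least one) = 1 - P(none) = 1 - (1-p)^n
p = 15/100 = 0.15
1 - p = 0.85
(1 - p)^10 = 0.85^10 = 0.196874
P(at least one) = 1 - 0.196874 = 0.8031

0.8031


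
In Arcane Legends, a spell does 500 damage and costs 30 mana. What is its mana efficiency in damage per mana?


Efficiency = damage / mana
= 500 / 30
= 16.67

16.67 dmg/mana


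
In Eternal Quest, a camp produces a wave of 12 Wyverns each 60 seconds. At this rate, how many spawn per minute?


Spawns per minute = count * (60 / interval)
= 12 * (60 / 60)
= 12 * 1.0
= 12.0

12.0 per minute


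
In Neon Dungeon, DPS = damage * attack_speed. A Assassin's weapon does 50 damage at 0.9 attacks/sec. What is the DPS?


DPS = damage * attack_speed
= 50 * 0.9
= 45.0

45.0 DPS


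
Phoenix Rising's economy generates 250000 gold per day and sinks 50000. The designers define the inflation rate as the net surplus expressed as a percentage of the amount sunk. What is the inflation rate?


Net gold = 250000 - 50000 = 200000
Inflation rate = net / sunk * 100 = 200000 / 50000 * 100
= 4.0 * 100
= 400.00%

400.00%


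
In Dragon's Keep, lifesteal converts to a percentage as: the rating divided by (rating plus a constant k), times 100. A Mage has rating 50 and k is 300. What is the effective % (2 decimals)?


effective% = rating / (rating + k) * 100
= 50 / (50 + 300) * 100
= 50 / 350 * 100
= 0.142857 * 100
= 14.29%

14.29%


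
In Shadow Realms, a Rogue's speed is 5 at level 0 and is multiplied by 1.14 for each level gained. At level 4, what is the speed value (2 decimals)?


value = base * growth^level
= 5 * 1.14^4
= 5 * 1.68896
= 8.44

8.44 speed


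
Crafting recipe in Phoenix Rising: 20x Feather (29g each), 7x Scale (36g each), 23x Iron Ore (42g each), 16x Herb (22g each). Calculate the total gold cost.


Cost breakdown:
  Feather: 20 * 29 = 580
  Scale: 7 * 36 = 252
  Iron Ore: 23 * 42 = 966
  Herb: 16 * 22 = 352
Total = 580 + 252 + 966 + 352 = 2150

2150 gold
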